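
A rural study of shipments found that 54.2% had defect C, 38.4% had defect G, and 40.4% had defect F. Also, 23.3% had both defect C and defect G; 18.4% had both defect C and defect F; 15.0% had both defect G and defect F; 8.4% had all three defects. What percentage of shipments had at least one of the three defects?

84.7%

P(at least one) = 54.2 + 38.4 + 40.4 − 23.3 − 18.4 − 15.0 + 8.4 = 84.7%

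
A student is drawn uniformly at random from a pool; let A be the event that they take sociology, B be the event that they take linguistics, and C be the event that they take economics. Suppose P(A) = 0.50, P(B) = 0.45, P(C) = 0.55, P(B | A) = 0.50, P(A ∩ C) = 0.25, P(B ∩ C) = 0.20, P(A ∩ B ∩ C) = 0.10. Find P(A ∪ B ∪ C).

P(A ∩ B) = P(A)·P(B|A) = 0.50 × 0.50 = 0.25
By inclusion-exclusion,
P(A ∪ B ∪ C) = 0.50 + 0.45 + 0.55 − 0.25 − 0.25 − 0.20 + 0.10 = 0.90

0.90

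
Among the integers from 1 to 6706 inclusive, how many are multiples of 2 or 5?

3353 + 1341 − 670 = 4024

4024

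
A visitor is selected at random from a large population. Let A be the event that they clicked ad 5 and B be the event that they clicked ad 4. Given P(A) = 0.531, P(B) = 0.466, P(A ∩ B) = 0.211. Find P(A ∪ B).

0.786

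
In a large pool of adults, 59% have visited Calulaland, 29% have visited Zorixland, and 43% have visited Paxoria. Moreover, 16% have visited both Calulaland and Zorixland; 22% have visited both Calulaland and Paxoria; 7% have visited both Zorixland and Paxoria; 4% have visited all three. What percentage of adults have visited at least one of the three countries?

90%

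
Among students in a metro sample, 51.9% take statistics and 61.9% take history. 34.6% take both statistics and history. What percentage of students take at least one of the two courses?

79.2%

P(union) = 51.9 + 61.9 − 34.6 = 79.2%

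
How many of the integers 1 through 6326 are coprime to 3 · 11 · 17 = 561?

3608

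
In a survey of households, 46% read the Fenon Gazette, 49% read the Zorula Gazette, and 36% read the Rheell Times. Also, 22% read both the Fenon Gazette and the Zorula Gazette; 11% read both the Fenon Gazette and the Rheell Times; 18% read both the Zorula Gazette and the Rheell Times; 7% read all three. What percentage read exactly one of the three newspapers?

By inclusion–exclusion (exactly-one form):
P(exactly one) = 46 + 49 + 36 − 2·22 − 2·11 − 2·18 + 3·7 = 50%

50%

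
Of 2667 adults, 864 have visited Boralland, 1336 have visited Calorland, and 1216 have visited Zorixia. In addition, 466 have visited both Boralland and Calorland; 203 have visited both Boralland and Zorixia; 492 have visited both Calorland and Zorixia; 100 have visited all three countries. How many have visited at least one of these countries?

Apply inclusion-exclusion:
|at least one| = 864 + 1336 + 1216 − 466 − 203 − 492 + 100 = 2355

2355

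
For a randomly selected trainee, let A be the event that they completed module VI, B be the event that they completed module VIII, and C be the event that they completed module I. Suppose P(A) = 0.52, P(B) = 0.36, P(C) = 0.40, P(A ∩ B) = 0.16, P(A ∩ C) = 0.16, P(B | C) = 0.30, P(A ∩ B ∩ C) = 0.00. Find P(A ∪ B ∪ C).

0.84

P(B ∩ C) = P(C)·P(B|C) = 0.40 × 0.30 = 0.12
P(A ∪ B ∪ C) = 0.52 + 0.36 + 0.40 − 0.16 − 0.16 − 0.12 + 0.00 = 0.84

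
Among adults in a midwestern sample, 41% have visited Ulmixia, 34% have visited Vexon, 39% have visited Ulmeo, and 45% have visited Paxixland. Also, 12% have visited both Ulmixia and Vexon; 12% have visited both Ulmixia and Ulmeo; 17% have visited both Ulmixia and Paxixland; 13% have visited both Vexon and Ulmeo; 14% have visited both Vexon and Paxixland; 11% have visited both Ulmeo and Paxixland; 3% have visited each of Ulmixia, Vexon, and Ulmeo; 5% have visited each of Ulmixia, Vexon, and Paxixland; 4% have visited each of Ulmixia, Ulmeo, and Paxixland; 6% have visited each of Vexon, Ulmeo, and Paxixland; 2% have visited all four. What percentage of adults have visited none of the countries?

P(union) = 41 + 34 + 39 + 45 − 12 − 12 − 17 − 13 − 14 − 11 + 3 + 5 + 4 + 6 − 2 = 96%
P(none) = 100% − 96% = 4%

4%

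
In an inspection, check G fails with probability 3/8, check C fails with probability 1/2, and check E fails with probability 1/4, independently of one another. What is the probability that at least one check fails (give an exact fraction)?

P(none) = (1 − 3/8) × (1 − 1/2) × (1 − 1/4) = 5/8 × 1/2 × 3/4 = 15/64
P(at least one) = 1 − 15/64 = 49/64

49/64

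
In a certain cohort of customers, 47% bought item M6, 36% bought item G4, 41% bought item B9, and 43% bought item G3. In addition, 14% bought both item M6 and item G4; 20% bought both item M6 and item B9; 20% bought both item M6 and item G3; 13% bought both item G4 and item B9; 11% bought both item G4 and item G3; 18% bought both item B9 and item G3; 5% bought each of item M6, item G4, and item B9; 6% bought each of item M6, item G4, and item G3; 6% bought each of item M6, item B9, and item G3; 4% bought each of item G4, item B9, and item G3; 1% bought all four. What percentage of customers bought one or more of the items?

P(≥1) = 47 + 36 + 41 + 43 − 14 − 20 − 20 − 13 − 11 − 18 + 5 + 6 + 6 + 4 − 1 = 91%

91%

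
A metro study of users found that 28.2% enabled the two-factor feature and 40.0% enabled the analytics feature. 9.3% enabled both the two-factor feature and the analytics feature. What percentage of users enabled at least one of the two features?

By inclusion-exclusion,
P(union) = 28.2 + 40.0 − 9.3 = 58.9%

58.9%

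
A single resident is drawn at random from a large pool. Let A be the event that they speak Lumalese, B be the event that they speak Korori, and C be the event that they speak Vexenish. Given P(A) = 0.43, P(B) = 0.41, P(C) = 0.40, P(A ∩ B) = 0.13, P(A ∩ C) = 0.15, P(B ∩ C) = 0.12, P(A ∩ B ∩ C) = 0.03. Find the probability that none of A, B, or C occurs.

0.13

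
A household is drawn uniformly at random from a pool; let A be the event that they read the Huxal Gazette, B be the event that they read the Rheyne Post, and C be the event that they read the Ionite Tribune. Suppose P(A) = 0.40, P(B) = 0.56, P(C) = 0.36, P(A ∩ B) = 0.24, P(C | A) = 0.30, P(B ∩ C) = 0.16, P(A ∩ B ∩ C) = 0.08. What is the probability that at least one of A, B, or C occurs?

0.88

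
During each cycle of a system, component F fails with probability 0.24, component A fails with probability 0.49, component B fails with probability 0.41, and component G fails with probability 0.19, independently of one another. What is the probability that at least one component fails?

P(none) = (1 − 0.24) × (1 − 0.49) × (1 − 0.41) × (1 − 0.19) = 0.76 × 0.51 × 0.59 × 0.81 = 0.18523404
P(at least one) = 1 − 0.18523404 = 0.81476596

0.81476596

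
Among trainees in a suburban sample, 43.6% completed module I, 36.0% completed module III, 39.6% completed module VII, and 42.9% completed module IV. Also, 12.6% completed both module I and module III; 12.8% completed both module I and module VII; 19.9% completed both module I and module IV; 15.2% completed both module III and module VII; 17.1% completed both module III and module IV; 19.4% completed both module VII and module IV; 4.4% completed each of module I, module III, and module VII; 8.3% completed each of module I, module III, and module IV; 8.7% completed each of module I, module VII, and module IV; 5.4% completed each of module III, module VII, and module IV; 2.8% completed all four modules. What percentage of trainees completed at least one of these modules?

89.1%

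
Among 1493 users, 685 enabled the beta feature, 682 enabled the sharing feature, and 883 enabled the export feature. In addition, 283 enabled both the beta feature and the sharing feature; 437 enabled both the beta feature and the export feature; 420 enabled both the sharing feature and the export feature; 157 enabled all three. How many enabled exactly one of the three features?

441

N(exactly one) = 685 + 682 + 883 − 2·283 − 2·437 − 2·420 + 3·157 = 441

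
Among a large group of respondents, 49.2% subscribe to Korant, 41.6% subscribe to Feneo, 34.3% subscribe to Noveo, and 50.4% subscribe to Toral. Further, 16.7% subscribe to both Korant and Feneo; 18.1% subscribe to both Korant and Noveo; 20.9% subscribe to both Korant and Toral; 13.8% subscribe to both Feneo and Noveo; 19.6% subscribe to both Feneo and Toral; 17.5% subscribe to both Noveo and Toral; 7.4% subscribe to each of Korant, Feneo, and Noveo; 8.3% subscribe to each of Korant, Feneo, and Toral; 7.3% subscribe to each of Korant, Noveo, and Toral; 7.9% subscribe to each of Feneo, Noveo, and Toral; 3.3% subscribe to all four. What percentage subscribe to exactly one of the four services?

By inclusion–exclusion (exactly-one form):
P(exactly one) = 49.2 + 41.6 + 34.3 + 50.4 − 2·16.7 − 2·18.1 − 2·20.9 − 2·13.8 − 2·19.6 − 2·17.5 + 3·7.4 + 3·8.3 + 3·7.3 + 3·7.9 − 4·3.3 = 41.8%

41.8%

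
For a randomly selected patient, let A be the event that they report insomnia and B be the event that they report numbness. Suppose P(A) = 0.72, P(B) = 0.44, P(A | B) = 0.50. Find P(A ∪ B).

0.94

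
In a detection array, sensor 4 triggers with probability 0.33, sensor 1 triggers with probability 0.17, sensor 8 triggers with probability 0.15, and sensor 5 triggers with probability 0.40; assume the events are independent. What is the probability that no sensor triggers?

0.283611

P(none) = (1 − 0.33) × (1 − 0.17) × (1 − 0.15) × (1 − 0.40) = 0.67 × 0.83 × 0.85 × 0.60 = 0.283611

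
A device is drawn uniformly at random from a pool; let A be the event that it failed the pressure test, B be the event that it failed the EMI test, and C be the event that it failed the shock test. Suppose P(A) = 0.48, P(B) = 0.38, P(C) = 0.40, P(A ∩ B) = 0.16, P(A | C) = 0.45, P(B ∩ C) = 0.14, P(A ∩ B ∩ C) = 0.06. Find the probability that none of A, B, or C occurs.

0.16

P(A ∩ C) = P(C)·P(A|C) = 0.40 × 0.45 = 0.18
Apply inclusion-exclusion:
P(A ∪ B ∪ C) = 0.48 + 0.38 + 0.40 − 0.16 − 0.18 − 0.14 + 0.06 = 0.84
P(none) = 1 − 0.84 = 0.16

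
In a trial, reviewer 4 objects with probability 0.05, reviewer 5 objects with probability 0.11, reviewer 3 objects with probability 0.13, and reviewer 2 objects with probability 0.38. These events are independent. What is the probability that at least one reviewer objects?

0.5439373

P(none) = (1 − 0.05) × (1 − 0.11) × (1 − 0.13) × (1 − 0.38) = 0.95 × 0.89 × 0.87 × 0.62 = 0.4560627
P(at least one) = 1 − 0.4560627 = 0.5439373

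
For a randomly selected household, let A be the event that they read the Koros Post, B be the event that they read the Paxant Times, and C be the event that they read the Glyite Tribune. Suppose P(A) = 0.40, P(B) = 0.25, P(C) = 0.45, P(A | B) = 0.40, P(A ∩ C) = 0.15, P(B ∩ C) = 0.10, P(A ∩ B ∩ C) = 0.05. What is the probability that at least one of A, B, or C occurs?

P(A ∩ B) = P(B)·P(A|B) = 0.25 × 0.40 = 0.10
P(A ∪ B ∪ C) = 0.40 + 0.25 + 0.45 − 0.10 − 0.15 − 0.10 + 0.05 = 0.80

0.80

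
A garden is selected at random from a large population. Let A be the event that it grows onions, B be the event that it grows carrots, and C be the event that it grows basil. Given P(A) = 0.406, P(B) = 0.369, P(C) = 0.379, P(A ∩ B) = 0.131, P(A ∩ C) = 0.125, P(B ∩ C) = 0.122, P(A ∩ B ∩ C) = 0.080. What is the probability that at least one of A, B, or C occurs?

0.856

Inclusion–exclusion gives
P(A ∪ B ∪ C) = 0.406 + 0.369 + 0.379 − 0.131 − 0.125 − 0.122 + 0.080 = 0.856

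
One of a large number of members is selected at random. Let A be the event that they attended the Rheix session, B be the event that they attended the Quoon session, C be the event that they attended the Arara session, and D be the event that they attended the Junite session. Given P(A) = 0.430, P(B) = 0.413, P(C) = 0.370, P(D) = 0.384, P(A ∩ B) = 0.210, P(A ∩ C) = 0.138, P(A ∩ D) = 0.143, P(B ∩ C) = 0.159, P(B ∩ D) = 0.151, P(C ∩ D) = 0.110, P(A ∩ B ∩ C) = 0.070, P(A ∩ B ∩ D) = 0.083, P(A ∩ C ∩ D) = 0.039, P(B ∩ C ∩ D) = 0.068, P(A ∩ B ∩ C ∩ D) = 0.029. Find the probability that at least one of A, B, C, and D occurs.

Inclusion–exclusion gives
P(A ∪ B ∪ C ∪ D) = 0.430 + 0.413 + 0.370 + 0.384 − 0.210 − 0.138 − 0.143 − 0.159 − 0.151 − 0.110 + 0.070 + 0.083 + 0.039 + 0.068 − 0.029 = 0.917

0.917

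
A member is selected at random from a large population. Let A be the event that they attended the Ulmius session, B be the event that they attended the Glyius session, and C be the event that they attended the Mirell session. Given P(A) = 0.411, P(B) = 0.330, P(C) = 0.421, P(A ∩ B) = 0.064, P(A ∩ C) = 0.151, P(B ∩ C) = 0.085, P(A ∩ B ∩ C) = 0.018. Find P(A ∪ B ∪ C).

P(A ∪ B ∪ C) = 0.411 + 0.330 + 0.421 − 0.064 − 0.151 − 0.085 + 0.018 = 0.880

0.880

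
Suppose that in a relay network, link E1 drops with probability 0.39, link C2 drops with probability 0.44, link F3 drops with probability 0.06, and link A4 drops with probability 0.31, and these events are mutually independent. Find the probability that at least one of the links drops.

P(none) = (1 − 0.39) × (1 − 0.44) × (1 − 0.06) × (1 − 0.31) = 0.61 × 0.56 × 0.94 × 0.69 = 0.22156176
P(at least one) = 1 − 0.22156176 = 0.77843824

0.77843824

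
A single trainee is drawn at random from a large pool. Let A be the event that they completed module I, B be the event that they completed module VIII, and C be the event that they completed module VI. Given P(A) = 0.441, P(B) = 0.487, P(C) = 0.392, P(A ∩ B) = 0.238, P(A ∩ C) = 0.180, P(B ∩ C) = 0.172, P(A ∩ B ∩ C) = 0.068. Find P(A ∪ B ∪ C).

0.798

Inclusion–exclusion gives
P(A ∪ B ∪ C) = 0.441 + 0.487 + 0.392 − 0.238 − 0.180 − 0.172 + 0.068 = 0.798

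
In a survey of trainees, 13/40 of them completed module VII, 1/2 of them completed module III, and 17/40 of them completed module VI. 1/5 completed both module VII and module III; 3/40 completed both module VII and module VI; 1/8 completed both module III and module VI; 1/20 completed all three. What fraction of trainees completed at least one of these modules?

P(at least one) = 13/40 + 1/2 + 17/40 − 1/5 − 3/40 − 1/8 + 1/20 = 9/10

9/10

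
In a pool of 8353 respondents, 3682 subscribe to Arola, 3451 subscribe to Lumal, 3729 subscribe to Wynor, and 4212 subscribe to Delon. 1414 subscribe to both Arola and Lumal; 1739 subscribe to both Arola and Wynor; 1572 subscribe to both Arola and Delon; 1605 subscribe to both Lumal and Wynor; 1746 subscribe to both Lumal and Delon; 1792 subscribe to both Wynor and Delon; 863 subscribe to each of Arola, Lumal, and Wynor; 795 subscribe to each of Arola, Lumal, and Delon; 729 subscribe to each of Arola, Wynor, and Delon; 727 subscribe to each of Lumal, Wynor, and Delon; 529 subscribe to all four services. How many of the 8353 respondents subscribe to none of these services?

|at least one| = 3682 + 3451 + 3729 + 4212 − 1414 − 1739 − 1572 − 1605 − 1746 − 1792 + 863 + 795 + 729 + 727 − 529 = 7791
None: 8353 − 7791 = 562

562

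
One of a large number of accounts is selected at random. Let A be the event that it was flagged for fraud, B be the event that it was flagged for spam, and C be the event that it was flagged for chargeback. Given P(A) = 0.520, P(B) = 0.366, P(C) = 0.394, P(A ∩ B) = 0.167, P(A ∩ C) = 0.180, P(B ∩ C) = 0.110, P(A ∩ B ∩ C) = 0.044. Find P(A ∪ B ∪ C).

0.867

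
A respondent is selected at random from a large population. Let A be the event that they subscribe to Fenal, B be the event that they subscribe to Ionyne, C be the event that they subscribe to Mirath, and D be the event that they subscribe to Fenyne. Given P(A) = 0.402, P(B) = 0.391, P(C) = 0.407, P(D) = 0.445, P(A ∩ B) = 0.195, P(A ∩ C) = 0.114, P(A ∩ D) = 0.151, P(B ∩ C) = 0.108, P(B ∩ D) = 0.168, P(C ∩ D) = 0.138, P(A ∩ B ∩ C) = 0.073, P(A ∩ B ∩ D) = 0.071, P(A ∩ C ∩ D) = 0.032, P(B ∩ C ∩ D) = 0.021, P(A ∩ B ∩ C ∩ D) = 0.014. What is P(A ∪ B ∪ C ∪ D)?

Using inclusion–exclusion:
P(A ∪ B ∪ C ∪ D) = 0.402 + 0.391 + 0.407 + 0.445 − 0.195 − 0.114 − 0.151 − 0.108 − 0.168 − 0.138 + 0.073 + 0.071 + 0.032 + 0.021 − 0.014 = 0.954

0.954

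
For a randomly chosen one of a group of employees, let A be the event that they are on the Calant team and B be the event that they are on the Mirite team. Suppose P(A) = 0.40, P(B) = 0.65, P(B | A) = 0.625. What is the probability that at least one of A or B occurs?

0.80

P(A ∩ B) = P(A)·P(B|A) = 0.40 × 0.625 = 0.25
P(A ∪ B) = 0.40 + 0.65 − 0.25 = 0.80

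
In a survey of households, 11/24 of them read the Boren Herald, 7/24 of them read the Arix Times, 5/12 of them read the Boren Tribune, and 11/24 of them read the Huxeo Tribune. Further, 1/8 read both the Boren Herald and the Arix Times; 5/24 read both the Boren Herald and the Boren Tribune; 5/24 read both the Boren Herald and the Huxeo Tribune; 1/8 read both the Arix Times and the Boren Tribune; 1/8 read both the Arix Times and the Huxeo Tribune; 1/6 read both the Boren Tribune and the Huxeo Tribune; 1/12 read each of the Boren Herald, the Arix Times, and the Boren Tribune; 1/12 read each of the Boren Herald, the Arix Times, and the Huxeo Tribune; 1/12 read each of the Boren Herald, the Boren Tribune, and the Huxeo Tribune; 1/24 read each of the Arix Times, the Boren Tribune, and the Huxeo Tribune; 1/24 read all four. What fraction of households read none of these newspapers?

By inclusion-exclusion,
P(≥1) = 11/24 + 7/24 + 5/12 + 11/24 − 1/8 − 5/24 − 5/24 − 1/8 − 1/8 − 1/6 + 1/12 + 1/12 + 1/12 + 1/24 − 1/24 = 11/12
P(none) = 1 − 11/12 = 1/12

1/12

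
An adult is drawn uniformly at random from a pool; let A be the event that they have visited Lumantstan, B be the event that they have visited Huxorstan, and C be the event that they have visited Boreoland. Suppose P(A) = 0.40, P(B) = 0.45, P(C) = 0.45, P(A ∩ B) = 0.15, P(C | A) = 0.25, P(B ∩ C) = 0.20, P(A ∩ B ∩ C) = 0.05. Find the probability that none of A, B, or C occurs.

P(A ∩ C) = P(A)·P(C|A) = 0.40 × 0.25 = 0.10
Inclusion–exclusion gives
P(A ∪ B ∪ C) = 0.40 + 0.45 + 0.45 − 0.15 − 0.10 − 0.20 + 0.05 = 0.90
P(none) = 1 − 0.90 = 0.10

0.10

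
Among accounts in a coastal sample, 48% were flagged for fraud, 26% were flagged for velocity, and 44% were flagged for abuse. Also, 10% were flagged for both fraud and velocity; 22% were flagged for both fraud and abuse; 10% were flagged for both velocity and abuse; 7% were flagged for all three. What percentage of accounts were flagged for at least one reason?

83%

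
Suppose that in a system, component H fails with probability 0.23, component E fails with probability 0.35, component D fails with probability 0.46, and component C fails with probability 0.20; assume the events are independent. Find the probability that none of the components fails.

0.216216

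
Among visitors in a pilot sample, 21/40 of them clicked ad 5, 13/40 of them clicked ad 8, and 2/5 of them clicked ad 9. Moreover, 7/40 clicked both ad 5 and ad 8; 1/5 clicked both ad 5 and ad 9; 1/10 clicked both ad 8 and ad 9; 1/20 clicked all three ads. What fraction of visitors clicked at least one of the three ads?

33/40

By inclusion–exclusion:
P(≥1) = 21/40 + 13/40 + 2/5 − 7/40 − 1/5 − 1/10 + 1/20 = 33/40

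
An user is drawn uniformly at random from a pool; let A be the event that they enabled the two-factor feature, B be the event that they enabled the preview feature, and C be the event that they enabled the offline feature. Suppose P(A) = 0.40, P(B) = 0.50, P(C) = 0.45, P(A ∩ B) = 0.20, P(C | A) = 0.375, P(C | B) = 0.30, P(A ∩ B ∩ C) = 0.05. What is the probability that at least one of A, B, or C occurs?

0.90

P(A ∩ C) = P(A)·P(C|A) = 0.40 × 0.375 = 0.15
P(B ∩ C) = P(B)·P(C|B) = 0.50 × 0.30 = 0.15
Inclusion–exclusion gives
P(A ∪ B ∪ C) = 0.40 + 0.50 + 0.45 − 0.20 − 0.15 − 0.15 + 0.05 = 0.90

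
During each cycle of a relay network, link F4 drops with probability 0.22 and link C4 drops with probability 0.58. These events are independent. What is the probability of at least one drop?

0.6724

P(none) = (1 − 0.22) × (1 − 0.58) = 0.78 × 0.42 = 0.3276
P(at least one) = 1 − 0.3276 = 0.6724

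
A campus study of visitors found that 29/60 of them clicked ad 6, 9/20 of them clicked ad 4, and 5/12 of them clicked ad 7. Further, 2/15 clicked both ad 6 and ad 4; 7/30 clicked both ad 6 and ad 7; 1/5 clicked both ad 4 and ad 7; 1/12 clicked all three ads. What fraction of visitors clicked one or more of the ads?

Using inclusion–exclusion:
P(at least one) = 29/60 + 9/20 + 5/12 − 2/15 − 7/30 − 1/5 + 1/12 = 13/15

13/15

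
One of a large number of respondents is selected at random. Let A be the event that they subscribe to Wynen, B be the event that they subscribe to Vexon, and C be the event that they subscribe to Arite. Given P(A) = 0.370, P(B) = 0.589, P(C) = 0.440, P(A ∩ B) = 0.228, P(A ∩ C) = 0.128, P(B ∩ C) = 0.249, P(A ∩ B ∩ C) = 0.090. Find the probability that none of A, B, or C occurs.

Apply inclusion-exclusion:
P(A ∪ B ∪ C) = 0.370 + 0.589 + 0.440 − 0.228 − 0.128 − 0.249 + 0.090 = 0.884
P(none) = 1 − 0.884 = 0.116

0.116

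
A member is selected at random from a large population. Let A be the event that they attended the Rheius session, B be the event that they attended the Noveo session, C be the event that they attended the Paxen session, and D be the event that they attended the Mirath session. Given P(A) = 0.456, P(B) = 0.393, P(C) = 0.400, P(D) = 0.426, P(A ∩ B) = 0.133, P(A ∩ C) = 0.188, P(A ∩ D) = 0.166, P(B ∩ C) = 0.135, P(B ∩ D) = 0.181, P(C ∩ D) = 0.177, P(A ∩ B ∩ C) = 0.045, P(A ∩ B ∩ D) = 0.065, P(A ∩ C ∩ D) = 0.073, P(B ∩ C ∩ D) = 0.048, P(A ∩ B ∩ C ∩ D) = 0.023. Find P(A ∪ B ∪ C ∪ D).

Apply inclusion-exclusion:
P(A ∪ B ∪ C ∪ D) = 0.456 + 0.393 + 0.400 + 0.426 − 0.133 − 0.188 − 0.166 − 0.135 − 0.181 − 0.177 + 0.045 + 0.065 + 0.073 + 0.048 − 0.023 = 0.903

0.903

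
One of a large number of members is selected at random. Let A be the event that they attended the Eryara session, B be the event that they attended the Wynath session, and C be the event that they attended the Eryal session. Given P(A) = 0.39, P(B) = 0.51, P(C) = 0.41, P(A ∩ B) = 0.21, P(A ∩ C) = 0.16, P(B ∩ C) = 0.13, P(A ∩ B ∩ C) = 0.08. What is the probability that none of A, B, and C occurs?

0.11

P(A ∪ B ∪ C) = 0.39 + 0.51 + 0.41 − 0.21 − 0.16 − 0.13 + 0.08 = 0.89
P(none) = 1 − 0.89 = 0.11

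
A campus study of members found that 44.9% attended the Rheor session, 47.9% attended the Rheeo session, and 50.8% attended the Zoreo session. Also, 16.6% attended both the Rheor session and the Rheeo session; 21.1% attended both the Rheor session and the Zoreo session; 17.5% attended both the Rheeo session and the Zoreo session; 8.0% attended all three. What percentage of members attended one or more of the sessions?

96.4%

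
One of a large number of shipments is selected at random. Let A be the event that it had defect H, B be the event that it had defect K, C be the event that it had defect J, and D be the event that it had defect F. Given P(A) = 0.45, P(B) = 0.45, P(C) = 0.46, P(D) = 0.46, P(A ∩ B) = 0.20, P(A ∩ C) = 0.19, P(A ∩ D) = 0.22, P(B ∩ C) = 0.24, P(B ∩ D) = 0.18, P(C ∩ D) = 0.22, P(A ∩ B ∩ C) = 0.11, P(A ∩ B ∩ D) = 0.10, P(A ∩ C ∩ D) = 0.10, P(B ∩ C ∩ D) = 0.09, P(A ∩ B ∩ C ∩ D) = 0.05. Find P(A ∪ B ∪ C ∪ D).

0.92

Inclusion–exclusion gives
P(A ∪ B ∪ C ∪ D) = 0.45 + 0.45 + 0.46 + 0.46 − 0.20 − 0.19 − 0.22 − 0.24 − 0.18 − 0.22 + 0.11 + 0.10 + 0.10 + 0.09 − 0.05 = 0.92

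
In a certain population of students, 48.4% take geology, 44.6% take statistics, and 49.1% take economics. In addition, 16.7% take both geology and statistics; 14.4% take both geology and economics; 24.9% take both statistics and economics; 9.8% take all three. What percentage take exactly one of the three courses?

By inclusion–exclusion (exactly-one form):
P(exactly one) = 48.4 + 44.6 + 49.1 − 2·16.7 − 2·14.4 − 2·24.9 + 3·9.8 = 59.5%

59.5%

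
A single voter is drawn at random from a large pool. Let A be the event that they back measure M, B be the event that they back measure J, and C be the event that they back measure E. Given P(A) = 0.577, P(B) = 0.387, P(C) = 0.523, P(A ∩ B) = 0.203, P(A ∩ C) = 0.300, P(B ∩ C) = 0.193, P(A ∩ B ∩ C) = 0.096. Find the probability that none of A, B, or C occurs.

0.113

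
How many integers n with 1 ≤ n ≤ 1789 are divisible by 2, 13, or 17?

1012

Apply inclusion-exclusion:
894 + 137 + 105 − 68 − 52 − 8 + 4 = 1012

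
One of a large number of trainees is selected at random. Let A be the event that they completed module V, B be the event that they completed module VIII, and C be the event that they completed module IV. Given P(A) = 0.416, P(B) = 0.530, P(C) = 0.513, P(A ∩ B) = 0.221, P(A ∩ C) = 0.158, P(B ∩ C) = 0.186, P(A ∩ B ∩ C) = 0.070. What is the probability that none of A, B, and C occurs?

By inclusion–exclusion:
P(A ∪ B ∪ C) = 0.416 + 0.530 + 0.513 − 0.221 − 0.158 − 0.186 + 0.070 = 0.964
P(none) = 1 − 0.964 = 0.036

0.036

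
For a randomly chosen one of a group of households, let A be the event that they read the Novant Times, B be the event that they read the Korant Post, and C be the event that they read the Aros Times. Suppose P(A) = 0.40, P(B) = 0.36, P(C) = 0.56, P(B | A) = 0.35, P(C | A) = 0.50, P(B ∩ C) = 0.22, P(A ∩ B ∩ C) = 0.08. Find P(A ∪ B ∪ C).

0.84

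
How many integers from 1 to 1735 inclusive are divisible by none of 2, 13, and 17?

754

867 + 133 + 102 − 66 − 51 − 7 + 3 = 981
1735 − 981 = 754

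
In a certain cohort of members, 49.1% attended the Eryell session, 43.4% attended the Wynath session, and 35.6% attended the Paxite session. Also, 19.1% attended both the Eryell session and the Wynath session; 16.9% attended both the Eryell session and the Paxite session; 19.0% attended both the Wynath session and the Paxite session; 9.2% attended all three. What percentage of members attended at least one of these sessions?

By inclusion–exclusion:
P(≥1) = 49.1 + 43.4 + 35.6 − 19.1 − 16.9 − 19.0 + 9.2 = 82.3%

82.3%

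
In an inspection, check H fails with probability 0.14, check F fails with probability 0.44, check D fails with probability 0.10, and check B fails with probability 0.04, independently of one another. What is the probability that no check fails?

0.4161024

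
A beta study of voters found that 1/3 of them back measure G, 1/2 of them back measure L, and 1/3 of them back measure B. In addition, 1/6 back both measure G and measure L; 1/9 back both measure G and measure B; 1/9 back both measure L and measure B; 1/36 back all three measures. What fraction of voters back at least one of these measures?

Using inclusion–exclusion:
P(at least one) = 1/3 + 1/2 + 1/3 − 1/6 − 1/9 − 1/9 + 1/36 = 29/36

29/36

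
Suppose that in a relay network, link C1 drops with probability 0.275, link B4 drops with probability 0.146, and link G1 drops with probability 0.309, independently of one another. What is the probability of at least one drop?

0.57216735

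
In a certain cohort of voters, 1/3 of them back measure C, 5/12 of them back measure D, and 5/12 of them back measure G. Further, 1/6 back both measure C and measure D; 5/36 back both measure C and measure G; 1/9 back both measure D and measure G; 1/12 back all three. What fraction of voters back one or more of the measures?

By inclusion–exclusion:
P(≥1) = 1/3 + 5/12 + 5/12 − 1/6 − 5/36 − 1/9 + 1/12 = 5/6

5/6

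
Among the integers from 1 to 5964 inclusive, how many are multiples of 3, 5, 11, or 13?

Apply inclusion-exclusion:
floor(5964/3) + floor(5964/5) + floor(5964/11) + floor(5964/13) − floor(5964/15) − floor(5964/33) − floor(5964/39) − floor(5964/55) − floor(5964/65) − floor(5964/143) + floor(5964/165) + floor(5964/195) + floor(5964/429) + floor(5964/715) − floor(5964/2145) = 1988 + 1192 + 542 + 458 − 397 − 180 − 152 − 108 − 91 − 41 + 36 + 30 + 13 + 8 − 2 = 3296

3296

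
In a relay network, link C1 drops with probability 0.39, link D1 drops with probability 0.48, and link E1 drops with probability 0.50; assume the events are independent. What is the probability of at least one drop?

P(none) = (1 − 0.39) × (1 − 0.48) × (1 − 0.50) = 0.61 × 0.52 × 0.50 = 0.1586
P(at least one) = 1 − 0.1586 = 0.8414

0.8414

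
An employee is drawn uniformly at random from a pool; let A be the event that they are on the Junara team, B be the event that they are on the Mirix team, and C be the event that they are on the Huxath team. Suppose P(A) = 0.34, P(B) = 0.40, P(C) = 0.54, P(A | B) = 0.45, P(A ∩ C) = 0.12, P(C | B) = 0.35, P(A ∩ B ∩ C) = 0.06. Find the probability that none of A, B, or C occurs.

P(A ∩ B) = P(B)·P(A|B) = 0.40 × 0.45 = 0.18
P(B ∩ C) = P(B)·P(C|B) = 0.40 × 0.35 = 0.14
P(A ∪ B ∪ C) = 0.34 + 0.40 + 0.54 − 0.18 − 0.12 − 0.14 + 0.06 = 0.90
P(none) = 1 − 0.90 = 0.10

0.10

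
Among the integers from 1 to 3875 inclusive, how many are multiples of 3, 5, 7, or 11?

⌊3875/3⌋ + ⌊3875/5⌋ + ⌊3875/7⌋ + ⌊3875/11⌋ − ⌊3875/15⌋ − ⌊3875/21⌋ − ⌊3875/33⌋ − ⌊3875/35⌋ − ⌊3875/55⌋ − ⌊3875/77⌋ + ⌊3875/105⌋ + ⌊3875/165⌋ + ⌊3875/231⌋ + ⌊3875/385⌋ − ⌊3875/1155⌋ = 1291 + 775 + 553 + 352 − 258 − 184 − 117 − 110 − 70 − 50 + 36 + 23 + 16 + 10 − 3 = 2264

2264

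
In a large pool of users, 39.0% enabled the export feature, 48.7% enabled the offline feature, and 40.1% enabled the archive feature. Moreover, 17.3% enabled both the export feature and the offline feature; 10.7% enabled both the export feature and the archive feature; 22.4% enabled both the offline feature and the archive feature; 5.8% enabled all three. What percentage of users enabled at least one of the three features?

83.2%

Using inclusion–exclusion:
P(≥1) = 39.0 + 48.7 + 40.1 − 17.3 − 10.7 − 22.4 + 5.8 = 83.2%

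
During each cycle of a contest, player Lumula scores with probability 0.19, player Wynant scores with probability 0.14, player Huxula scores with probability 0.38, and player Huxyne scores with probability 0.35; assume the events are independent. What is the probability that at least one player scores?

0.7192702

Since the events are independent, P(none) is the product of the individual non-occurrence probabilities.
P(none) = (1 − 0.19) × (1 − 0.14) × (1 − 0.38) × (1 − 0.35) = 0.81 × 0.86 × 0.62 × 0.65 = 0.2807298
P(at least one) = 1 − 0.2807298 = 0.7192702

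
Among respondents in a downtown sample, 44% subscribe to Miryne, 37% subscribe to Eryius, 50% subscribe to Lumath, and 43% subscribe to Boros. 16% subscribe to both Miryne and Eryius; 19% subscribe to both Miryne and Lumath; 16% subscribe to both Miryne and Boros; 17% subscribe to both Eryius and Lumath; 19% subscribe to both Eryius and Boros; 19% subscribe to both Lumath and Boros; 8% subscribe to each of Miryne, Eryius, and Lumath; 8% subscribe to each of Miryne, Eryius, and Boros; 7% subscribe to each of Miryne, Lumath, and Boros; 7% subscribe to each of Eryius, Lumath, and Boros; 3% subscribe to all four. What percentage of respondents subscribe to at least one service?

P(≥1) = 44 + 37 + 50 + 43 − 16 − 19 − 16 − 17 − 19 − 19 + 8 + 8 + 7 + 7 − 3 = 95%

95%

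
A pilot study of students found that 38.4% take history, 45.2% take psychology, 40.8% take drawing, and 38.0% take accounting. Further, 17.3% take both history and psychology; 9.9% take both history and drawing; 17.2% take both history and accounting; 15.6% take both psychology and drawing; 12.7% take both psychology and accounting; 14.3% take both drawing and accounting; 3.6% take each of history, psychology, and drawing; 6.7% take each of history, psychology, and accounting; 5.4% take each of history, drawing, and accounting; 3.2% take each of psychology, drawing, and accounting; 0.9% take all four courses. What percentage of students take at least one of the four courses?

93.4%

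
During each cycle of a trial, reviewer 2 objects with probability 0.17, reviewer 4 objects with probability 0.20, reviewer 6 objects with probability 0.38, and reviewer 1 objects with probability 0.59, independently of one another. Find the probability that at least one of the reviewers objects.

P(none) = (1 − 0.17) × (1 − 0.20) × (1 − 0.38) × (1 − 0.59) = 0.83 × 0.80 × 0.62 × 0.41 = 0.1687888
P(at least one) = 1 − 0.1687888 = 0.8312112

0.8312112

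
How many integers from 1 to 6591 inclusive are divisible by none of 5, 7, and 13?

By inclusion-exclusion,
⌊6591/5⌋ + ⌊6591/7⌋ + ⌊6591/13⌋ − ⌊6591/35⌋ − ⌊6591/65⌋ − ⌊6591/91⌋ + ⌊6591/455⌋ = 1318 + 941 + 507 − 188 − 101 − 72 + 14 = 2419
6591 − 2419 = 4172

4172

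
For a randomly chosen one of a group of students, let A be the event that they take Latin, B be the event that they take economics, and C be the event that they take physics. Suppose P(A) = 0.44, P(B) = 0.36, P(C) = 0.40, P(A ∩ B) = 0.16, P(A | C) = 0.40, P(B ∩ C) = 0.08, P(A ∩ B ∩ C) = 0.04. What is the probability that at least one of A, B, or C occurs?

0.84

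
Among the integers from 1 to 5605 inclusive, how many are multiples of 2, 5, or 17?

2802 + 1121 + 329 − 560 − 164 − 65 + 32 = 3495

3495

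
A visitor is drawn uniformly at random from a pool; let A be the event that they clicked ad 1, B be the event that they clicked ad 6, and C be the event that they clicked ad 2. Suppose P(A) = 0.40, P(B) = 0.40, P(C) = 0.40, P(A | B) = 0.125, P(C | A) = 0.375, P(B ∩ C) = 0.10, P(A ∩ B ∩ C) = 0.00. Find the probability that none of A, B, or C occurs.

P(A ∩ B) = P(B)·P(A|B) = 0.40 × 0.125 = 0.05
P(A ∩ C) = P(A)·P(C|A) = 0.40 × 0.375 = 0.15
Using inclusion–exclusion:
P(A ∪ B ∪ C) = 0.40 + 0.40 + 0.40 − 0.05 − 0.15 − 0.10 + 0.00 = 0.90
P(none) = 1 − 0.90 = 0.10

0.10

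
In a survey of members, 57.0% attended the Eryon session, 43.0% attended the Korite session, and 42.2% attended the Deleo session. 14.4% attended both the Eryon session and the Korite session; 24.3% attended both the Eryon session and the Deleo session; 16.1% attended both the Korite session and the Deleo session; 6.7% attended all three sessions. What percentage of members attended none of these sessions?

P(at least one) = 57.0 + 43.0 + 42.2 − 14.4 − 24.3 − 16.1 + 6.7 = 94.1%
P(none) = 100% − 94.1% = 5.9%

5.9%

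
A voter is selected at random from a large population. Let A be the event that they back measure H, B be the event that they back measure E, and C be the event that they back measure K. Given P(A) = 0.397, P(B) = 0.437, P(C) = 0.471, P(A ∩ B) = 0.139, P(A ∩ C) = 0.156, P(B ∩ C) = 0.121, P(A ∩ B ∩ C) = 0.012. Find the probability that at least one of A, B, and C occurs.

Apply inclusion-exclusion:
P(A ∪ B ∪ C) = 0.397 + 0.437 + 0.471 − 0.139 − 0.156 − 0.121 + 0.012 = 0.901

0.901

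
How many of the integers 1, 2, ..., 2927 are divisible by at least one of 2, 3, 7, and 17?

2139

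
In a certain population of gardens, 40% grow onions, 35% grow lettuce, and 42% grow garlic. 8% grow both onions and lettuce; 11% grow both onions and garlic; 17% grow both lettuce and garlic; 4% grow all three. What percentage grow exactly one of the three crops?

57%

P(exactly one) = 40 + 35 + 42 − 2·8 − 2·11 − 2·17 + 3·4 = 57%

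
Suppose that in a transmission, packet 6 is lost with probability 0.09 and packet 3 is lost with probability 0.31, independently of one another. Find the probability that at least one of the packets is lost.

0.3721

P(none) = (1 − 0.09) × (1 − 0.31) = 0.91 × 0.69 = 0.6279
P(at least one) = 1 − 0.6279 = 0.3721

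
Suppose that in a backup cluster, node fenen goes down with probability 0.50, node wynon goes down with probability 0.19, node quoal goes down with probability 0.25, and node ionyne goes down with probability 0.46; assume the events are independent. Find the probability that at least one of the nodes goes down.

0.835975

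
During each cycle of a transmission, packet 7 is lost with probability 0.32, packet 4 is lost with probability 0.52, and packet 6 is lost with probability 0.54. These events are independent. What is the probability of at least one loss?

Independence gives P(none) = ∏(1 − pᵢ).
P(none) = (1 − 0.32) × (1 − 0.52) × (1 − 0.54) = 0.68 × 0.48 × 0.46 = 0.150144
P(at least one) = 1 − 0.150144 = 0.849856

0.849856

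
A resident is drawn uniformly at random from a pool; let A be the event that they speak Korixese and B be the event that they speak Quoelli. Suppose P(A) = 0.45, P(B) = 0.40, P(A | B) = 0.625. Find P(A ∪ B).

0.60

P(A ∩ B) = P(B)·P(A|B) = 0.40 × 0.625 = 0.25
P(A ∪ B) = 0.45 + 0.40 − 0.25 = 0.60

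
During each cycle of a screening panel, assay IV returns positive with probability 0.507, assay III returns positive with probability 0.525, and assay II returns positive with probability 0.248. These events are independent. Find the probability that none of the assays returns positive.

P(none) = (1 − 0.507) × (1 − 0.525) × (1 − 0.248) = 0.493 × 0.475 × 0.752 = 0.1760996

0.1760996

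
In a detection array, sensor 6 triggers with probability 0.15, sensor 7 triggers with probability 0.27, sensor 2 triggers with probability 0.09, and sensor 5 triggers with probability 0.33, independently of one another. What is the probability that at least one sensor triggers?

0.62168115

P(none) = (1 − 0.15) × (1 − 0.27) × (1 − 0.09) × (1 − 0.33) = 0.85 × 0.73 × 0.91 × 0.67 = 0.37831885
P(at least one) = 1 − 0.37831885 = 0.62168115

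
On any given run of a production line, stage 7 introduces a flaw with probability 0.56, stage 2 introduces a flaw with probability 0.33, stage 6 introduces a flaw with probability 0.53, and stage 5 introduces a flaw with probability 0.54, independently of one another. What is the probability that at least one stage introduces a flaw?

P(none) = (1 − 0.56) × (1 − 0.33) × (1 − 0.53) × (1 − 0.54) = 0.44 × 0.67 × 0.47 × 0.46 = 0.06373576
P(at least one) = 1 − 0.06373576 = 0.93626424

0.93626424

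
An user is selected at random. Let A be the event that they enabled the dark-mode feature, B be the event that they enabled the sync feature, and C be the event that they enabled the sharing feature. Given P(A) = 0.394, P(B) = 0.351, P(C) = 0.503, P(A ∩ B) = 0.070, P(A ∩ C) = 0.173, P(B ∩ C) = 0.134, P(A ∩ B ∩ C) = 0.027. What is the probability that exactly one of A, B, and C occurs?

0.575

P(exactly one) = 0.394 + 0.351 + 0.503 − 2·0.070 − 2·0.173 − 2·0.134 + 3·0.027 = 0.575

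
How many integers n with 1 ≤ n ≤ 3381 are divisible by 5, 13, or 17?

1031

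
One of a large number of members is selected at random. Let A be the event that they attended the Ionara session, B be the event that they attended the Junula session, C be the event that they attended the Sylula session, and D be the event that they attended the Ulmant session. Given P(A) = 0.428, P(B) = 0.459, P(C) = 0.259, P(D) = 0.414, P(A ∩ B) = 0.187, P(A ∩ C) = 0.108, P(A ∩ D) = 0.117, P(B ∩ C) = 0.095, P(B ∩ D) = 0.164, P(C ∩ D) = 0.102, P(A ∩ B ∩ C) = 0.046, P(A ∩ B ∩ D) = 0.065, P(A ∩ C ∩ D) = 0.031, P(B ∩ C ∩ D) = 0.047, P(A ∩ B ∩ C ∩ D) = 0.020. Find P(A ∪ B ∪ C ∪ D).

0.956

Apply inclusion-exclusion:
P(A ∪ B ∪ C ∪ D) = 0.428 + 0.459 + 0.259 + 0.414 − 0.187 − 0.108 − 0.117 − 0.095 − 0.164 − 0.102 + 0.046 + 0.065 + 0.031 + 0.047 − 0.020 = 0.956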